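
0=0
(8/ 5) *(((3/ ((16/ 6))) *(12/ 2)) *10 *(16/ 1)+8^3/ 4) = 9664/ 5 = 1932.80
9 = 9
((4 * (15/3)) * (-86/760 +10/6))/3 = 1771/171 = 10.36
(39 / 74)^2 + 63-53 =56281 / 5476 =10.28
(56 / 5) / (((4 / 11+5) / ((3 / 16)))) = 231 / 590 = 0.39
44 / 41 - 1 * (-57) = 2381 / 41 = 58.07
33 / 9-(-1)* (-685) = -2044 / 3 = -681.33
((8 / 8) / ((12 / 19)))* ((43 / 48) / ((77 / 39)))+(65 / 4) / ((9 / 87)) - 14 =708655 / 4928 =143.80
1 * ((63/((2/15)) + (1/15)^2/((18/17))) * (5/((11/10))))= 1913642/891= 2147.75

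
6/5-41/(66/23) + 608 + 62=216781/330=656.91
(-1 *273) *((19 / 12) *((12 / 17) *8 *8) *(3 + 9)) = -3983616 / 17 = -234330.35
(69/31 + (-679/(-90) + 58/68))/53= 251929/1256895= 0.20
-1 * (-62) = 62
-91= -91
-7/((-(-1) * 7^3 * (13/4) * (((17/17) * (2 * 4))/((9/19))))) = -9/24206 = -0.00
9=9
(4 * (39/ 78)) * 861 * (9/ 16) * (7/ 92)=54243/ 736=73.70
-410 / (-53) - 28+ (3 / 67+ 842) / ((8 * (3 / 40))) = 14734631 / 10653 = 1383.14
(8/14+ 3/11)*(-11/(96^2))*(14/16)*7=-455/73728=-0.01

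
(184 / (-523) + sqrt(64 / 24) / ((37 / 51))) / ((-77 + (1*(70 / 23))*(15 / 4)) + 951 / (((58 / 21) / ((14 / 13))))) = -3190928 / 2768371319 + 589628*sqrt(6) / 195850361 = 0.01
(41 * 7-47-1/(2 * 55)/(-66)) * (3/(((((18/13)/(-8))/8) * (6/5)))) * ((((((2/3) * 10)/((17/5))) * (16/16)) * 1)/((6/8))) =-72505.49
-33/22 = -3/2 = -1.50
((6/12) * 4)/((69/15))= 10/23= 0.43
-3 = -3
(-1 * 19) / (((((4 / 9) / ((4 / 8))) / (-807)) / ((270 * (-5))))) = -93147975 / 4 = -23286993.75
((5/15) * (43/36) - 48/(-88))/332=1121/394416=0.00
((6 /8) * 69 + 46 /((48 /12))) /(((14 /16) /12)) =6072 /7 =867.43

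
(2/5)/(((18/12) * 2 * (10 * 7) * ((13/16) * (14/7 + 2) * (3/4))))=16/20475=0.00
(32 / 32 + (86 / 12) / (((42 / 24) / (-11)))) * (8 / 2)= -3700 / 21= -176.19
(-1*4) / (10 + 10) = -1 / 5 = -0.20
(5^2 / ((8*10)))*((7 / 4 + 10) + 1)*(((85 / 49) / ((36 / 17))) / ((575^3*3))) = 4913 / 858503520000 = 0.00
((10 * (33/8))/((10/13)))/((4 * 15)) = 143/160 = 0.89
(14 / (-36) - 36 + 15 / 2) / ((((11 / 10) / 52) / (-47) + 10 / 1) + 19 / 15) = -6354400 / 2478117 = -2.56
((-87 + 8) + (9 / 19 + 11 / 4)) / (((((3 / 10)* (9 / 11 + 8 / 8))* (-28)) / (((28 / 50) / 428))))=63349 / 9758400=0.01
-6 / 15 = -2 / 5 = -0.40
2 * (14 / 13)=28 / 13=2.15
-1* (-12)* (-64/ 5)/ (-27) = 256/ 45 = 5.69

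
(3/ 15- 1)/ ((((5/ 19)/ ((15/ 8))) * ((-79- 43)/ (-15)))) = -171/ 244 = -0.70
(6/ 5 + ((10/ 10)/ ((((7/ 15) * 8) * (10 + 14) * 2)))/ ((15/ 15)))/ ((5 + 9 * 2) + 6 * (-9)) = -5401/ 138880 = -0.04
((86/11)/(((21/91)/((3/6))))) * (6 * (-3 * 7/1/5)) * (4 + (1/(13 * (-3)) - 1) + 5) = -187222/55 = -3404.04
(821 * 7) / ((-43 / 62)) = -356314 / 43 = -8286.37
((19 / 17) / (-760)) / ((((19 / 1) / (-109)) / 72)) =981 / 1615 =0.61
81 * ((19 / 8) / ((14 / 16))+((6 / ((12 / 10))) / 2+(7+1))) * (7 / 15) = 999 / 2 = 499.50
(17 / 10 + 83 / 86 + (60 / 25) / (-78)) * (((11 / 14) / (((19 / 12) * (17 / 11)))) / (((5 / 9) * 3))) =0.51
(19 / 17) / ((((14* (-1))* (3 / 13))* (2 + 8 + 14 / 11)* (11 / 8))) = -247 / 11067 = -0.02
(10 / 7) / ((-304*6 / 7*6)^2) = 0.00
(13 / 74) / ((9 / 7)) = 91 / 666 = 0.14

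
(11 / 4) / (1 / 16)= 44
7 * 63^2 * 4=111132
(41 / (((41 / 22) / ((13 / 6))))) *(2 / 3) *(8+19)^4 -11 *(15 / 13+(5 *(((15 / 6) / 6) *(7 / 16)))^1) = 42152426239 / 2496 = 16887991.28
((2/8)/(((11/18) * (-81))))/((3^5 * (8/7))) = -7/384912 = -0.00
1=1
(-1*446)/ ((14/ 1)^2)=-223/ 98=-2.28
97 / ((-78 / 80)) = -3880 / 39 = -99.49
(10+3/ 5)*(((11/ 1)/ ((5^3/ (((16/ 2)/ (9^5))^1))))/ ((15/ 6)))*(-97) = -904816/ 184528125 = -0.00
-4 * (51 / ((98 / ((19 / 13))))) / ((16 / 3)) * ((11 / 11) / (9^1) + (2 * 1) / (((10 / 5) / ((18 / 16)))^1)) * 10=-143735 / 20384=-7.05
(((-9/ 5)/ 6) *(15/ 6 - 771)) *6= 13833/ 10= 1383.30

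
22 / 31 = 0.71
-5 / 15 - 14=-14.33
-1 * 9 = -9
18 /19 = 0.95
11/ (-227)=-11/ 227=-0.05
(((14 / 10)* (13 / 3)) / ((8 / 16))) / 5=182 / 75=2.43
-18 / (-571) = 18 / 571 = 0.03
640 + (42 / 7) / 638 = 204163 / 319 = 640.01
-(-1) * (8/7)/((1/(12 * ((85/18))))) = 1360/21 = 64.76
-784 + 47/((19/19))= -737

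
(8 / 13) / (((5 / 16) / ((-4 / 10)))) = -0.79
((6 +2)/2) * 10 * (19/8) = 95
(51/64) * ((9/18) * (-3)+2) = 51/128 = 0.40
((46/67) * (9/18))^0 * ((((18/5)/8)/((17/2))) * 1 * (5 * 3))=27/34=0.79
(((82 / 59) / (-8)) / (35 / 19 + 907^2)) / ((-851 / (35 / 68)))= 27265 / 213461532646368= 0.00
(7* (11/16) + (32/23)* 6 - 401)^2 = 20370425625/135424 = 150419.61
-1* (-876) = 876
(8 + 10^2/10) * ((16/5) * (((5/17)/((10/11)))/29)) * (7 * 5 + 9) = 28.27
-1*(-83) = 83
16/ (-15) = -16/ 15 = -1.07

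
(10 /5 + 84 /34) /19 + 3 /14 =107 /238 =0.45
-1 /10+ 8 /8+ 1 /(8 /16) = 29 /10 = 2.90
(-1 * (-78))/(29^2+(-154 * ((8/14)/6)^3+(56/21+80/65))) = 1341522/14529103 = 0.09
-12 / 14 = -6 / 7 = -0.86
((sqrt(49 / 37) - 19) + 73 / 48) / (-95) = 839 / 4560 - 7 * sqrt(37) / 3515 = 0.17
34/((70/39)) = 663/35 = 18.94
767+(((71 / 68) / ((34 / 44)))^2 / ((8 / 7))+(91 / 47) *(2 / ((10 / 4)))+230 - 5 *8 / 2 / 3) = 1871948215679 / 1884233760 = 993.48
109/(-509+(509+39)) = 109/39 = 2.79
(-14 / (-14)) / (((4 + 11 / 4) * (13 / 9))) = 4 / 39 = 0.10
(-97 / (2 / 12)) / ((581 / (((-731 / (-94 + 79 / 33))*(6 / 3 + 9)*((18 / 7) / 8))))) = -694959507 / 24589082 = -28.26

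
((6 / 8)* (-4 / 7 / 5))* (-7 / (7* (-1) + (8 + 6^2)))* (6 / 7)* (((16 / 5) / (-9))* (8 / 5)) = -0.01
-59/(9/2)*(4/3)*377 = -177944/27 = -6590.52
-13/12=-1.08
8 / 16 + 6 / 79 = 91 / 158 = 0.58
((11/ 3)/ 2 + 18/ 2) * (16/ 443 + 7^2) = 470665/ 886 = 531.22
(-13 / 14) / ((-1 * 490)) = 13 / 6860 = 0.00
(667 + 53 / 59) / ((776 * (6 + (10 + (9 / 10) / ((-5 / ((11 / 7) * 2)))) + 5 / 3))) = 10344075 / 205524376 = 0.05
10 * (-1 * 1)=-10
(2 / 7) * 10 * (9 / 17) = 180 / 119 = 1.51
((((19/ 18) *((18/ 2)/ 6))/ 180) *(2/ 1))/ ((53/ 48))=38/ 2385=0.02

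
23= 23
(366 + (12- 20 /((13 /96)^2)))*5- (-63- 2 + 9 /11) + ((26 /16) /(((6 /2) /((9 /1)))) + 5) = -51891347 /14872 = -3489.20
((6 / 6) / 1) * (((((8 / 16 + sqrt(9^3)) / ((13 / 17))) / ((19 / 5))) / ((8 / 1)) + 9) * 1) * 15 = 603645 / 3952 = 152.74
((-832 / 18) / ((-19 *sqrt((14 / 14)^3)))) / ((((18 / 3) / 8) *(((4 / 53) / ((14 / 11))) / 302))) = 93218944 / 5643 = 16519.39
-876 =-876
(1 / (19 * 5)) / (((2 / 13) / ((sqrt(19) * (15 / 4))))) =39 * sqrt(19) / 152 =1.12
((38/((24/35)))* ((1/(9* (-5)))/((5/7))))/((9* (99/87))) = -26999/160380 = -0.17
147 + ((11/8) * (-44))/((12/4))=761/6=126.83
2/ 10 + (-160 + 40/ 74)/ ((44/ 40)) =-294593/ 2035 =-144.76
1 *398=398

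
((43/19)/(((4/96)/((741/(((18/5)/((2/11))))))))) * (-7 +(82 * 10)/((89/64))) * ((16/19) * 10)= 185523603200/18601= 9973851.04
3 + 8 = 11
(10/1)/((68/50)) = 125/17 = 7.35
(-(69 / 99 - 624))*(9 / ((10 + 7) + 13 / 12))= 310.22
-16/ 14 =-8/ 7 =-1.14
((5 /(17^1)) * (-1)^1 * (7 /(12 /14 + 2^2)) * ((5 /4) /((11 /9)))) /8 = -11025 /203456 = -0.05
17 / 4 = 4.25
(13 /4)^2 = 169 /16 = 10.56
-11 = -11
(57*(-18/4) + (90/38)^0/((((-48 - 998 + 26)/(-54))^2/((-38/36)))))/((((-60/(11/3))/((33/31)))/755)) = 90294496347/7167200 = 12598.29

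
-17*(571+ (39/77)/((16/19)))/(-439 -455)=11971621/1101408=10.87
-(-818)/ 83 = 818/ 83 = 9.86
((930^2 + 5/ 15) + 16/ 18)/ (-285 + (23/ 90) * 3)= -77841110/ 25581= -3042.93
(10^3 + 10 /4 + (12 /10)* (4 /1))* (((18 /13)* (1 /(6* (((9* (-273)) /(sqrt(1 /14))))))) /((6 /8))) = -1439* sqrt(14) /159705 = -0.03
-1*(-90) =90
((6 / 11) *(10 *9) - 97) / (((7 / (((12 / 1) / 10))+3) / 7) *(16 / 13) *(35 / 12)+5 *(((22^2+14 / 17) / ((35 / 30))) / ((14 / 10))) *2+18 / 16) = -410895576 / 25506389359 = -0.02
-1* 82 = -82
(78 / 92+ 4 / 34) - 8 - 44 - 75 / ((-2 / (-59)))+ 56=-863146 / 391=-2207.53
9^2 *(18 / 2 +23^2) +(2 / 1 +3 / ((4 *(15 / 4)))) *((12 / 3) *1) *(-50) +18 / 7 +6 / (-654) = 32916249 / 763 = 43140.56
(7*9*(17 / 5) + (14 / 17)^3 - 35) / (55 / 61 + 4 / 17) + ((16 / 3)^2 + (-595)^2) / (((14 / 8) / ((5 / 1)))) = 12065583950836 / 11925585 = 1011739.38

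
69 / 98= 0.70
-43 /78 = -0.55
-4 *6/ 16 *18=-27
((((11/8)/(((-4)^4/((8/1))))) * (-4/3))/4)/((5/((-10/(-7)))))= -11/2688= -0.00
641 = 641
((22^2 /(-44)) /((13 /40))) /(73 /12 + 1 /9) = -15840 /2899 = -5.46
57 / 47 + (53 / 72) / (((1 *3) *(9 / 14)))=72841 / 45684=1.59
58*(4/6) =116/3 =38.67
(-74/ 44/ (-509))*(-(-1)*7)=0.02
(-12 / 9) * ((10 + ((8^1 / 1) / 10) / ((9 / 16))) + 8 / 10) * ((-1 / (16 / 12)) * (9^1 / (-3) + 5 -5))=-110 / 3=-36.67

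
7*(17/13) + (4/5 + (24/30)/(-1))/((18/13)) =119/13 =9.15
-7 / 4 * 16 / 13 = -28 / 13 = -2.15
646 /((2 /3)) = 969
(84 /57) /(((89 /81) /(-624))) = -1415232 /1691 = -836.92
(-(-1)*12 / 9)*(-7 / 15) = -28 / 45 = -0.62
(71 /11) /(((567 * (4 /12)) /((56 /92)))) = 142 /6831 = 0.02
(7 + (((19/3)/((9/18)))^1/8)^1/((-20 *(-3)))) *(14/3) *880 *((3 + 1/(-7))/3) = 2225960/81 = 27480.99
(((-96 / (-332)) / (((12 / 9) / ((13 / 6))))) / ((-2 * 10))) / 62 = -39 / 102920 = -0.00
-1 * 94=-94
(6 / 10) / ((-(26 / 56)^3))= -65856 / 10985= -6.00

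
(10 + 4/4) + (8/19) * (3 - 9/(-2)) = 269/19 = 14.16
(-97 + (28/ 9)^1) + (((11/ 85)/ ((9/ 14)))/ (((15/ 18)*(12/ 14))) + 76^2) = 2415017/ 425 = 5682.39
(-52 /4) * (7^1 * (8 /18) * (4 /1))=-1456 /9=-161.78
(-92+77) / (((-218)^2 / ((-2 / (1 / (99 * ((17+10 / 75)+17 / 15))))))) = 13563 / 11881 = 1.14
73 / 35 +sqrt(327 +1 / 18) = 20.17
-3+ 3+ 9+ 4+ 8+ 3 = 24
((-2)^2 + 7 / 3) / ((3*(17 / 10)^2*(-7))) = -1900 / 18207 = -0.10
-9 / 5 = -1.80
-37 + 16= -21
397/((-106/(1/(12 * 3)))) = -397/3816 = -0.10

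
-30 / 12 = -5 / 2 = -2.50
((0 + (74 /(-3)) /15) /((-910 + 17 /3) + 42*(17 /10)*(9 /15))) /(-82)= -0.00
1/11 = 0.09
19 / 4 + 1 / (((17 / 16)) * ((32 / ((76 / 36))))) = 2945 / 612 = 4.81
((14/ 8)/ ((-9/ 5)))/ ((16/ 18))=-35/ 32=-1.09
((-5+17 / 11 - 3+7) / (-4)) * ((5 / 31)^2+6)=-0.82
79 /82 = 0.96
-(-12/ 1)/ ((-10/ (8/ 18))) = -8/ 15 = -0.53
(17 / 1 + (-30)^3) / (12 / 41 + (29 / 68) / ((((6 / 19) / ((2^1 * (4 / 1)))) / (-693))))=18807151 / 5218317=3.60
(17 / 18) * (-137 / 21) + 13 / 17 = -34679 / 6426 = -5.40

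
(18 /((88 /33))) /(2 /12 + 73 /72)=486 /85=5.72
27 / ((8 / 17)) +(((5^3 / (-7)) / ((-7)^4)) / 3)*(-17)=23160239 / 403368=57.42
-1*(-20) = 20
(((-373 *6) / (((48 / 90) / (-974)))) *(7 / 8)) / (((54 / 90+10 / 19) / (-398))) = -1081745328825 / 856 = -1263721178.53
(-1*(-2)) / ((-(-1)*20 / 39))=39 / 10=3.90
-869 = -869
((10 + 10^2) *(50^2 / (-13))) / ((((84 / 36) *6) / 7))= -137500 / 13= -10576.92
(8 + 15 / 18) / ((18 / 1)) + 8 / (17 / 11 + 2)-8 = -7375 / 1404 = -5.25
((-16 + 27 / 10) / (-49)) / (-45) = -19 / 3150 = -0.01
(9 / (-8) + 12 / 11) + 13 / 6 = 563 / 264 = 2.13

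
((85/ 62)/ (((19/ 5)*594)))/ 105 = 85/ 14694372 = 0.00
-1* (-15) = 15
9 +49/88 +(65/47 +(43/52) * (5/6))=468947/40326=11.63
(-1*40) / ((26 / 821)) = -16420 / 13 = -1263.08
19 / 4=4.75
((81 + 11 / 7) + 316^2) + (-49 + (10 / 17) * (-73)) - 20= 11879369 / 119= 99826.63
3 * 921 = 2763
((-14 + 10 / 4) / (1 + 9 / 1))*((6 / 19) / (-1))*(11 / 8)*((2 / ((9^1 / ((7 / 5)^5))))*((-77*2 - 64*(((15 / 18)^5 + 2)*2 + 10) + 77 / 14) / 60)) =-119201109643 / 10935000000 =-10.90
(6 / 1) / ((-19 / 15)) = -90 / 19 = -4.74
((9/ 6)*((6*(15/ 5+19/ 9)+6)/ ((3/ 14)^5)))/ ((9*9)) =29580320/ 19683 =1502.84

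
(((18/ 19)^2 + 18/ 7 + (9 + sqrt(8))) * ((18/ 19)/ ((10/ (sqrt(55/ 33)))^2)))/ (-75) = -31509/ 12003250-sqrt(2)/ 2375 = -0.00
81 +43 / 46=3769 / 46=81.93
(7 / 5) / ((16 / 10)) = 7 / 8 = 0.88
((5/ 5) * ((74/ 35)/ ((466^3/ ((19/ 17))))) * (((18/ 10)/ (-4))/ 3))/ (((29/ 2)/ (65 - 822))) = 1596513/ 8730572397400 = 0.00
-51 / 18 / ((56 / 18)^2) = -459 / 1568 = -0.29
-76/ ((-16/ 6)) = 57/ 2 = 28.50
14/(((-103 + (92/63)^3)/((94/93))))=-109687284/774260743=-0.14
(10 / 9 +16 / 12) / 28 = 11 / 126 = 0.09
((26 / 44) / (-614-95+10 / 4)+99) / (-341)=-1538744 / 5300163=-0.29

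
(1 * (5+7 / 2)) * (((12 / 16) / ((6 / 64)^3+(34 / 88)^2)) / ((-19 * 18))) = -4212736 / 33922923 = -0.12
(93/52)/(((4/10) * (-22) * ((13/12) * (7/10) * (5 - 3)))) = -6975/52052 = -0.13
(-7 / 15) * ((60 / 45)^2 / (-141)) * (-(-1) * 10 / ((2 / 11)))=1232 / 3807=0.32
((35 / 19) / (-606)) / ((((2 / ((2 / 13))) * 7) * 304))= -5 / 45503328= -0.00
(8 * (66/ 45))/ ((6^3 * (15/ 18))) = 44/ 675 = 0.07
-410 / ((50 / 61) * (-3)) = 2501 / 15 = 166.73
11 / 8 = 1.38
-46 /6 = -23 /3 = -7.67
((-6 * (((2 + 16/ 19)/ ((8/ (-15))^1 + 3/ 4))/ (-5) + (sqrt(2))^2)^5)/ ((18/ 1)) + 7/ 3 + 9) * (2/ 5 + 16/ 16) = 219413577440834/ 13790373390105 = 15.91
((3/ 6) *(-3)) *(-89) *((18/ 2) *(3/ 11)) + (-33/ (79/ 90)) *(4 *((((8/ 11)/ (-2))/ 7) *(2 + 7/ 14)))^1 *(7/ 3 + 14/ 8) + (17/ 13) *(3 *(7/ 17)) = 9241941/ 22594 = 409.04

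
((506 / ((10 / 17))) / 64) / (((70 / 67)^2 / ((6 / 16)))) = 57921567 / 12544000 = 4.62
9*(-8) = -72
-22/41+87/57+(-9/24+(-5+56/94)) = -1109967/292904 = -3.79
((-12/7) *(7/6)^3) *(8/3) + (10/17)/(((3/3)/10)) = -632/459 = -1.38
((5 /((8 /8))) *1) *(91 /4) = 455 /4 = 113.75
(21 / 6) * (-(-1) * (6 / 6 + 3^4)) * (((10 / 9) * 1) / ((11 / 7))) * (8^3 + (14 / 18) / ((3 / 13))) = 25413850 / 243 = 104583.74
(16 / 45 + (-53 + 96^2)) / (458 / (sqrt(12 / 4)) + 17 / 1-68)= 7009967 / 1009805 + 188856758 * sqrt(3) / 9088245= 42.93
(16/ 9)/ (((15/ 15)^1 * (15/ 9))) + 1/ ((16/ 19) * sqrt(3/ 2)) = 19 * sqrt(6)/ 48 + 16/ 15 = 2.04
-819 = -819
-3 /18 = -1 /6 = -0.17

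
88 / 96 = 11 / 12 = 0.92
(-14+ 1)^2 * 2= 338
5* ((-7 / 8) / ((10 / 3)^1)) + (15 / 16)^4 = -35391 / 65536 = -0.54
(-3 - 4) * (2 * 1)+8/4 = -12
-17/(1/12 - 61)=12/43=0.28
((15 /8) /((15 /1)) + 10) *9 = 729 /8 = 91.12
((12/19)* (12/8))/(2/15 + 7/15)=30/19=1.58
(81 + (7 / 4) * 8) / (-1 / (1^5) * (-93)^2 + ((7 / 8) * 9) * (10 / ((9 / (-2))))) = -0.01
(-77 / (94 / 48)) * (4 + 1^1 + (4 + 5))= -25872 / 47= -550.47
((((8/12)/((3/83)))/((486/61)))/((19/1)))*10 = 1.22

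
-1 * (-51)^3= 132651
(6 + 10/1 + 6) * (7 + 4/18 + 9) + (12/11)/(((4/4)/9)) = 366.71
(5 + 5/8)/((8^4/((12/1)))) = 135/8192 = 0.02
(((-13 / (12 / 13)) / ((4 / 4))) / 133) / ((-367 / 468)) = 0.14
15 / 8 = 1.88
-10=-10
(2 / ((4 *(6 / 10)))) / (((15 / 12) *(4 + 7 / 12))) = 8 / 55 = 0.15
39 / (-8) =-39 / 8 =-4.88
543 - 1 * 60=483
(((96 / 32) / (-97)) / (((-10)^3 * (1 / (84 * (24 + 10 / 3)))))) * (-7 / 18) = -2009 / 72750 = -0.03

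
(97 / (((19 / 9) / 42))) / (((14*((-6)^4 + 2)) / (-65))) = -170235 / 24662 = -6.90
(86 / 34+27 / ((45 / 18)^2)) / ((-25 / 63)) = -183393 / 10625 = -17.26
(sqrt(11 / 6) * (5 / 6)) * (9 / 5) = sqrt(66) / 4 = 2.03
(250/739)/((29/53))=13250/21431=0.62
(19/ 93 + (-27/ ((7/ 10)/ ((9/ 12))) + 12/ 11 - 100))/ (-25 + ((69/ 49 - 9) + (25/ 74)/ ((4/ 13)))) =1893771740/ 467293101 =4.05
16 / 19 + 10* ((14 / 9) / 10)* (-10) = -2516 / 171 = -14.71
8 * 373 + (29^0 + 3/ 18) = 17911/ 6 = 2985.17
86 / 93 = 0.92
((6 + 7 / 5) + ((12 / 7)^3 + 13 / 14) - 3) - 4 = 21837 / 3430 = 6.37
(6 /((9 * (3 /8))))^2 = 256 /81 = 3.16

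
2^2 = 4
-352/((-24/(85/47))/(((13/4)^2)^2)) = 2959.28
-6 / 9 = -2 / 3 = -0.67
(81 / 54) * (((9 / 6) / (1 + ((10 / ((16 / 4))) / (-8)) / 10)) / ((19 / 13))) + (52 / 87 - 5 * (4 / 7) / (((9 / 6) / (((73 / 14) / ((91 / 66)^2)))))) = -63160586420 / 20792820867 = -3.04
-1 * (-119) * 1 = 119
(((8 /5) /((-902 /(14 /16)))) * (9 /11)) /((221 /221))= -63 /49610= -0.00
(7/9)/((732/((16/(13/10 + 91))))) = 280/1520181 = 0.00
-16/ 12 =-4/ 3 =-1.33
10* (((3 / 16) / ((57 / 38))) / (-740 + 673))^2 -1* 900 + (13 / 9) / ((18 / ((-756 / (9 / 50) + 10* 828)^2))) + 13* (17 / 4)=1725901595413 / 1292832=1334977.47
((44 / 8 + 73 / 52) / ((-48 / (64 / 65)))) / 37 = -359 / 93795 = -0.00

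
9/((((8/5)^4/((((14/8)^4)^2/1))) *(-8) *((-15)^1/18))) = 19456203375/1073741824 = 18.12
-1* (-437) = 437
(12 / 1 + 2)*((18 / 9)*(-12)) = -336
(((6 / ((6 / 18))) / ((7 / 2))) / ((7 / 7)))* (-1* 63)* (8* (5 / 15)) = -864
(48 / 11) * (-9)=-432 / 11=-39.27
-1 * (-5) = 5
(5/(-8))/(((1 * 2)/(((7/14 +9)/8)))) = -95/256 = -0.37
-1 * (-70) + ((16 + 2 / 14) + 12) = 687 / 7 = 98.14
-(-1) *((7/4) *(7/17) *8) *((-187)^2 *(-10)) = -2015860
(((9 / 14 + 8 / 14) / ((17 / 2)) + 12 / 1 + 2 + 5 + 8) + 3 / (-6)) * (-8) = -1492 / 7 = -213.14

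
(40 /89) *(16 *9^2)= 51840 /89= 582.47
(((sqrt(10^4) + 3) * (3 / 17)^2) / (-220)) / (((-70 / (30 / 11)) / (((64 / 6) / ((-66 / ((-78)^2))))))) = -7519824 / 13463065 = -0.56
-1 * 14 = -14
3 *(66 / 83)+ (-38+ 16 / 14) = -20028 / 581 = -34.47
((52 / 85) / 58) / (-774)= -13 / 953955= -0.00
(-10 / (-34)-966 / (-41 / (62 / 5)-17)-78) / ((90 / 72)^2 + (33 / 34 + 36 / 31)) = -319907600 / 39219109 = -8.16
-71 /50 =-1.42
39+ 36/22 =447/11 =40.64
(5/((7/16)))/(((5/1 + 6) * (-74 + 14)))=-4/231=-0.02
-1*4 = -4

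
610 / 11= 55.45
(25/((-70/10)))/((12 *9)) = -25/756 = -0.03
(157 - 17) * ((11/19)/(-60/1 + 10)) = -154/95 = -1.62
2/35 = 0.06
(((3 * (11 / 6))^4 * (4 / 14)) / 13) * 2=14641 / 364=40.22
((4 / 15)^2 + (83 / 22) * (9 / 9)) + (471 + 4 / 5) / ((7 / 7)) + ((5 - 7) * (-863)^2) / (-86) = 3787847341 / 212850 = 17795.85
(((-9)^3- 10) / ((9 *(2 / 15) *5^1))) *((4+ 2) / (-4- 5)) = 739 / 9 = 82.11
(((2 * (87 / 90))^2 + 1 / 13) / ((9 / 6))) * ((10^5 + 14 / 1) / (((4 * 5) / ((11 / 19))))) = 2045919722 / 277875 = 7362.73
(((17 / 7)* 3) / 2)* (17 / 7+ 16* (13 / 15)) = 29087 / 490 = 59.36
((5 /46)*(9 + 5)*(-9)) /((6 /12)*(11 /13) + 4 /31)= -50778 /2047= -24.81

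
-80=-80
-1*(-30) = 30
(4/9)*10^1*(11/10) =44/9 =4.89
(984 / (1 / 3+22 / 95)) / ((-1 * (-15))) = 18696 / 161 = 116.12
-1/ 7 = -0.14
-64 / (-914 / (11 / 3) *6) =176 / 4113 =0.04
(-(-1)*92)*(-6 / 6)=-92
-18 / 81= -2 / 9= -0.22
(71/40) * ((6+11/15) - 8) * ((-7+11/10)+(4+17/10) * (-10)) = 848521/6000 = 141.42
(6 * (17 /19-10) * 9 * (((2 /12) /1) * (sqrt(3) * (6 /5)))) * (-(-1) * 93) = -868806 * sqrt(3) /95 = -15840.17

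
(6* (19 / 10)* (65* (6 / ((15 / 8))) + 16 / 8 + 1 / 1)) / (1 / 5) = 12027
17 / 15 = 1.13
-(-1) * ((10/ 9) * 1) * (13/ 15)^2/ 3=338/ 1215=0.28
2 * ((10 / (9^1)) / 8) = 5 / 18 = 0.28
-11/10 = -1.10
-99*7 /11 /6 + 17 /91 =-1877 /182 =-10.31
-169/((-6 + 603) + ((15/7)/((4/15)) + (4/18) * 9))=-4732/16997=-0.28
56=56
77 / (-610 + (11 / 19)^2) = -27797 / 220089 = -0.13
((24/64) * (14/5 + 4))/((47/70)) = 357/94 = 3.80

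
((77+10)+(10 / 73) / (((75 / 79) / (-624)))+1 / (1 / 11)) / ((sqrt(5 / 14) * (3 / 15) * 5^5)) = 2906 * sqrt(70) / 1140625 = 0.02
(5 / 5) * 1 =1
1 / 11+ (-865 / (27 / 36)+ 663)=-16178 / 33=-490.24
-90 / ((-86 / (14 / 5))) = 126 / 43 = 2.93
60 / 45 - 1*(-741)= 2227 / 3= 742.33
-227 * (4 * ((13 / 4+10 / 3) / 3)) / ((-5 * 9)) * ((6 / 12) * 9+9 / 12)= 125531 / 540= 232.46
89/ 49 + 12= 677/ 49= 13.82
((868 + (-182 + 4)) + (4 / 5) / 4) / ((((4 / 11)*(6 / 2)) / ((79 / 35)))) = 428417 / 300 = 1428.06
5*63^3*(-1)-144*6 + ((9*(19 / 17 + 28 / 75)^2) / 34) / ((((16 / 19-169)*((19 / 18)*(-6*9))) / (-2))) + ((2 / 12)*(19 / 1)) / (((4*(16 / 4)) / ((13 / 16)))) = -18853000578426887987 / 15069153600000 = -1251098.84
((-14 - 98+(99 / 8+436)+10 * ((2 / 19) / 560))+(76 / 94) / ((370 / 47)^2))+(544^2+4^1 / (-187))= 2017519963313287 / 6809679800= 296272.37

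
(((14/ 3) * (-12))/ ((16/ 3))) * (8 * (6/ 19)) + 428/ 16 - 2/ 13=69/ 988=0.07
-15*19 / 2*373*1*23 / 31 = -2445015 / 62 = -39435.73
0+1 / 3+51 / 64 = 217 / 192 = 1.13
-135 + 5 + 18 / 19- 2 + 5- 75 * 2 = -5245 / 19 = -276.05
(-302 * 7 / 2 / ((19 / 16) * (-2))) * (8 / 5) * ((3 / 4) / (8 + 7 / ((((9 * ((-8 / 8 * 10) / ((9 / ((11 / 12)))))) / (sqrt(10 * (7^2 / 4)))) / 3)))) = -123060168 * sqrt(10) / 16636495 - 24556224 / 3327299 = -30.77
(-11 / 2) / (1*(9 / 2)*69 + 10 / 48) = -132 / 7457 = -0.02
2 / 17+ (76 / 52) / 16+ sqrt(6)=739 / 3536+ sqrt(6)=2.66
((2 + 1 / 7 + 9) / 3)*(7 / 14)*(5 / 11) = 65 / 77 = 0.84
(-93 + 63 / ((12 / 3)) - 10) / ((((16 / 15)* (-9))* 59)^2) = -8725 / 32080896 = -0.00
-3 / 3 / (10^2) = -0.01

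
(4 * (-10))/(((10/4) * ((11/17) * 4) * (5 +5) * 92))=-17/2530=-0.01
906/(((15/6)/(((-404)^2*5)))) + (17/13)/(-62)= 238372397935/806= 295747391.98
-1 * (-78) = 78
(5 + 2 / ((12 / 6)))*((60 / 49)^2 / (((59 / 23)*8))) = 62100 / 141659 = 0.44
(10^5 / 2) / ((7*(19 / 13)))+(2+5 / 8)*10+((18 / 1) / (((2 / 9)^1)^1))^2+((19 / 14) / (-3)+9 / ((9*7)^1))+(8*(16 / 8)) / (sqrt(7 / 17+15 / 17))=8*sqrt(374) / 11+18312757 / 1596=11488.22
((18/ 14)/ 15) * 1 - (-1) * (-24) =-837/ 35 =-23.91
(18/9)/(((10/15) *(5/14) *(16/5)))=21/8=2.62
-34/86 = -17/43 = -0.40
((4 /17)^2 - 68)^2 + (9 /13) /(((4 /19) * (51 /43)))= 20061811555 /4343092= 4619.25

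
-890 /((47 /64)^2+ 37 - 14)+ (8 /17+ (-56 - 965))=-1734711013 /1639089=-1058.34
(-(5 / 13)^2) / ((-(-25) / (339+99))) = -438 / 169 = -2.59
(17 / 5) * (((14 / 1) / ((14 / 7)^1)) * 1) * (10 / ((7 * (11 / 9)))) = 306 / 11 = 27.82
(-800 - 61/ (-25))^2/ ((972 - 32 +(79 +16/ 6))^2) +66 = 391089854739/ 5871390625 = 66.61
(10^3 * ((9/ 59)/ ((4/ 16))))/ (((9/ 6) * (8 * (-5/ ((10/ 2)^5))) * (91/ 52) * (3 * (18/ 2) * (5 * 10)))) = -50000/ 3717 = -13.45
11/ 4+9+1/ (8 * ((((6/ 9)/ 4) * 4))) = 191/ 16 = 11.94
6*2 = 12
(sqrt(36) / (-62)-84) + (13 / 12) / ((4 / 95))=-58.37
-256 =-256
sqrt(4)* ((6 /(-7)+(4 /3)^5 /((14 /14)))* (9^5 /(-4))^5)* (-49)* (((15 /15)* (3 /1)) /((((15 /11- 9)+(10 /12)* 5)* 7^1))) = -835021714943060390752950735 /29312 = -28487367458483228396320.64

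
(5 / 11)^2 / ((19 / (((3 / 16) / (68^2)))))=75 / 170089216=0.00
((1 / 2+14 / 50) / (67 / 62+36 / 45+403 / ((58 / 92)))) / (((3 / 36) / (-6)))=-841464 / 9606145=-0.09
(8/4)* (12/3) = 8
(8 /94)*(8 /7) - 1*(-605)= 199077 /329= 605.10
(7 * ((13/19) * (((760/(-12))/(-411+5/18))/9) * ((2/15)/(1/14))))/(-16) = -0.01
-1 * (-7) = 7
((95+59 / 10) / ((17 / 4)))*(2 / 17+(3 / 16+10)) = 2828227 / 11560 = 244.66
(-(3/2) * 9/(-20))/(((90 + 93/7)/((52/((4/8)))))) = 819/1205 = 0.68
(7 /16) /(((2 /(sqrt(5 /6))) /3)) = 0.60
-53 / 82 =-0.65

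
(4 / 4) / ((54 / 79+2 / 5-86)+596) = 395 / 201878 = 0.00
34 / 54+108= 2933 / 27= 108.63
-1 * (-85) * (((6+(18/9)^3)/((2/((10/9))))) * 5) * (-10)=-297500/9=-33055.56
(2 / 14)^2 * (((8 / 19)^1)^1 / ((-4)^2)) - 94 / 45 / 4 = -21856 / 41895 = -0.52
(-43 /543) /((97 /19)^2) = -15523 /5109087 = -0.00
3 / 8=0.38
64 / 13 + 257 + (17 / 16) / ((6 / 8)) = 263.34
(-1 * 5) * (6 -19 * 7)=635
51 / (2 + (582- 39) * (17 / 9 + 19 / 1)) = 9 / 2002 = 0.00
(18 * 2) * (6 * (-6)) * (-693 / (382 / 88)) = 39517632 / 191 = 206898.60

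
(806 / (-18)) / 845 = -0.05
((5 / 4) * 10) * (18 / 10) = 45 / 2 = 22.50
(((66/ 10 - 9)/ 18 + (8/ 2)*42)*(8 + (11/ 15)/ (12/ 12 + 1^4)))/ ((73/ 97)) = 30652873/ 16425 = 1866.23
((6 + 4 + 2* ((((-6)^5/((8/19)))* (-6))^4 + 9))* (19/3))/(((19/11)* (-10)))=-331670729409449501522/3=-110556909803149833840.67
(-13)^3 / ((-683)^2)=-2197 / 466489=-0.00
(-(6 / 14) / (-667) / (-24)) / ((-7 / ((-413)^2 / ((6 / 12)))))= 3481 / 2668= 1.30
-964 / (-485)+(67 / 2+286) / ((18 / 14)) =242973 / 970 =250.49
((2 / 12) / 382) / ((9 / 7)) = 7 / 20628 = 0.00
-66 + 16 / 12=-194 / 3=-64.67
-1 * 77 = -77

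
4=4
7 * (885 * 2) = 12390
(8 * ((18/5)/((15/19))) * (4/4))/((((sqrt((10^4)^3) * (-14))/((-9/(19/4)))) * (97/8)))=108/265234375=0.00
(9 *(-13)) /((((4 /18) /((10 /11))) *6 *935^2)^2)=-1053 /14796254628100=-0.00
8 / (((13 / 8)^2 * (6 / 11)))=2816 / 507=5.55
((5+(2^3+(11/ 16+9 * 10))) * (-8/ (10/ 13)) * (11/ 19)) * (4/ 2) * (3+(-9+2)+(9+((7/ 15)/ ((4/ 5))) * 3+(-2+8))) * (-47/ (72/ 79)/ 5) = 4991545559/ 30400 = 164195.58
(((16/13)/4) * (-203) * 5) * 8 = -32480/13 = -2498.46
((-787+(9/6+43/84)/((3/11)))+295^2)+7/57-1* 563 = 85682.50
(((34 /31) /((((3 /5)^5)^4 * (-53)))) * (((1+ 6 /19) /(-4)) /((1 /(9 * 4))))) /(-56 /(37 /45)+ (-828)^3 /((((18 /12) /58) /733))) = -1499652862548828125 /3599790257501524567072506636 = -0.00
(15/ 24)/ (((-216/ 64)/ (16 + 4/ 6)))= -250/ 81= -3.09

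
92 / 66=46 / 33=1.39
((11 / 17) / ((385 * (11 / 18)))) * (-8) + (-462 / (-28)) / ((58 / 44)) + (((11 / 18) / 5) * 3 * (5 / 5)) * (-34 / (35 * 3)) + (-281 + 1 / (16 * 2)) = -268.59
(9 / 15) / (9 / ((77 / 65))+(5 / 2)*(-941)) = -462 / 1805575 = -0.00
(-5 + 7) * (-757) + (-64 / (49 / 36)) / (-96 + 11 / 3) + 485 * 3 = -793895 / 13573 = -58.49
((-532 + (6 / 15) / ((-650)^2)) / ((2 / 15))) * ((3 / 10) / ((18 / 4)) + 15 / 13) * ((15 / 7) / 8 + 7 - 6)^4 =-12583.36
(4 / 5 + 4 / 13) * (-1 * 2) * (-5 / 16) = 9 / 13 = 0.69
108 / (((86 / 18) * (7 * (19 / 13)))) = 12636 / 5719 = 2.21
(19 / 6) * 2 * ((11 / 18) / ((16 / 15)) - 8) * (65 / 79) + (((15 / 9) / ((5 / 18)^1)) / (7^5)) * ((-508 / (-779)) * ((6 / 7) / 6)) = -80701538088809 / 2085188287392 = -38.70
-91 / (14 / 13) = -169 / 2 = -84.50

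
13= 13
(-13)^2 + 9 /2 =347 /2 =173.50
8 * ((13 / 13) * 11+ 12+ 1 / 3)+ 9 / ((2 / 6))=641 / 3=213.67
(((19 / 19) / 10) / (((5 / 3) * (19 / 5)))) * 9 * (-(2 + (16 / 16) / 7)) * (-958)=38799 / 133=291.72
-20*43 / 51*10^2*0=0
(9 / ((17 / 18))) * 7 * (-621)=-704214 / 17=-41424.35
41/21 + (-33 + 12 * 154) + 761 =54137/21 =2577.95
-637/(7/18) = -1638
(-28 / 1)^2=784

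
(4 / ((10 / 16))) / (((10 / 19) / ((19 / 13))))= 5776 / 325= 17.77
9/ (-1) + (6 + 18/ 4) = 3/ 2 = 1.50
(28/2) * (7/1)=98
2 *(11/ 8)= 11/ 4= 2.75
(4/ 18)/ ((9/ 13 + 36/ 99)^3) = 5848414/ 30986559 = 0.19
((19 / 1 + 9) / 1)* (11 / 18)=154 / 9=17.11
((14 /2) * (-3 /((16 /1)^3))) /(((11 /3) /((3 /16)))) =-189 /720896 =-0.00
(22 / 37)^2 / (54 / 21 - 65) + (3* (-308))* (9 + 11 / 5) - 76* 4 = -31865364732 / 2991265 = -10652.81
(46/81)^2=2116/6561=0.32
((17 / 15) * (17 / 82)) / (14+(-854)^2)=289 / 897075900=0.00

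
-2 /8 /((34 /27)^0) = -1 /4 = -0.25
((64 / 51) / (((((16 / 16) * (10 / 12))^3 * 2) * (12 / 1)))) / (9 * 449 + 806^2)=192 / 1389063625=0.00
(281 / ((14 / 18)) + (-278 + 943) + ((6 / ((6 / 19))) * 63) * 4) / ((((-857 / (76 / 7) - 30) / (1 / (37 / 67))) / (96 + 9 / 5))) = -547797360 / 57953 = -9452.44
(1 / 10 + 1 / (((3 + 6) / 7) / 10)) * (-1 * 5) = -709 / 18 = -39.39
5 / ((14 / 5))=25 / 14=1.79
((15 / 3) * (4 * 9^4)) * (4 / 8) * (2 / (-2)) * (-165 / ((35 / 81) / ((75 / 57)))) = 4384388250 / 133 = 32965325.19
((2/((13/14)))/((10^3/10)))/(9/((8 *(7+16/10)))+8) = 2408/909025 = 0.00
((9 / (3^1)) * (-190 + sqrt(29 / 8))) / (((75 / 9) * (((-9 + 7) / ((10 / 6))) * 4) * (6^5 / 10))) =95 / 5184 - sqrt(58) / 41472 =0.02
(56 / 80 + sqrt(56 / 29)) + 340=2 * sqrt(406) / 29 + 3407 / 10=342.09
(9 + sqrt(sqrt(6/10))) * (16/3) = 16 * 3^(1/4) * 5^(3/4)/15 + 48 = 52.69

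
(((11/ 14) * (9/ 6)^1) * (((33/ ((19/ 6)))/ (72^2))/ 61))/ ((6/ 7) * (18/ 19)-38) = -121/ 115855104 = -0.00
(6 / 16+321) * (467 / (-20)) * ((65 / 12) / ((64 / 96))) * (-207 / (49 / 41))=132469687467 / 12544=10560402.38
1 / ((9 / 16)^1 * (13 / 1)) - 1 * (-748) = 87532 / 117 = 748.14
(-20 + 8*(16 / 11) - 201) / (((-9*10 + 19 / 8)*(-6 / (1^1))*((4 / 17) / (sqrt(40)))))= -10.70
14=14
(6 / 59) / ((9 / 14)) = 28 / 177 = 0.16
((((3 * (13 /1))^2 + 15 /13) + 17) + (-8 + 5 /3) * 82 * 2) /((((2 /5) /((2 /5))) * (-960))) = -0.52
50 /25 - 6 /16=13 /8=1.62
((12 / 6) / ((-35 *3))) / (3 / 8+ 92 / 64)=-32 / 3045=-0.01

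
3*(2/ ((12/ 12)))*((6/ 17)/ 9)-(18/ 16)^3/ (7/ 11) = -121987/ 60928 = -2.00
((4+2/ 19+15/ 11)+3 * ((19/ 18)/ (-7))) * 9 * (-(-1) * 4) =264210/ 1463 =180.59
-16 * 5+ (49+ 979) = 948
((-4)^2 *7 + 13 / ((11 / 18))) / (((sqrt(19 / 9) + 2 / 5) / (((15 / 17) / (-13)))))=1979100 / 1067209 -1649250 *sqrt(19) / 1067209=-4.88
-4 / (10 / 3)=-6 / 5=-1.20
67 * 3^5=16281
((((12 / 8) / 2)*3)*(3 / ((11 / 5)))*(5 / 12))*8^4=57600 / 11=5236.36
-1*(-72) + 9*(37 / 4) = 621 / 4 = 155.25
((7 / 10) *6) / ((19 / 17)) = 357 / 95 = 3.76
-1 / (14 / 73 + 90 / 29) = -2117 / 6976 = -0.30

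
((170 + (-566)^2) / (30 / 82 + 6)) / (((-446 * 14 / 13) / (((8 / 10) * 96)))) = -8050.97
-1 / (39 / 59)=-59 / 39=-1.51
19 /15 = 1.27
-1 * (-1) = 1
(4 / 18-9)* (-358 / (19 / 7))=197974 / 171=1157.74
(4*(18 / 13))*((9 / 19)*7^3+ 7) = 231840 / 247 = 938.62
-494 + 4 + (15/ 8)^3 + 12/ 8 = -246737/ 512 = -481.91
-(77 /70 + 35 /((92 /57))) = -22.78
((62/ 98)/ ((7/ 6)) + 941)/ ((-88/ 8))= -29359/ 343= -85.59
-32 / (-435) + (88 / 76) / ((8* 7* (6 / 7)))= 2153 / 22040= 0.10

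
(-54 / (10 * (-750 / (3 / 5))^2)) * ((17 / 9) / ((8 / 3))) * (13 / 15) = -663 / 312500000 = -0.00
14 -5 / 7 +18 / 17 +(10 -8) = 1945 / 119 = 16.34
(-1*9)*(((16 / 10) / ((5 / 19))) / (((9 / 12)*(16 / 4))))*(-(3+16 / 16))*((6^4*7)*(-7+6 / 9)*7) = -29343928.32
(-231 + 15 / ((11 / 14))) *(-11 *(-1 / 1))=-2331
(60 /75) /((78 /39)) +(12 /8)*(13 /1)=199 /10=19.90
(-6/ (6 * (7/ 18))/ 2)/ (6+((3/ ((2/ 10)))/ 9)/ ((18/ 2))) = -243/ 1169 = -0.21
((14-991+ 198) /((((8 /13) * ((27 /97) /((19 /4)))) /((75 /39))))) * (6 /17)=-14661.94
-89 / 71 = -1.25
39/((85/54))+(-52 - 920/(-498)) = -25.38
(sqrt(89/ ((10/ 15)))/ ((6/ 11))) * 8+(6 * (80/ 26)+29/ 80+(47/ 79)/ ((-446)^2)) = 188.29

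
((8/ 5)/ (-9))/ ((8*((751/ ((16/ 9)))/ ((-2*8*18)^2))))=-16384/ 3755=-4.36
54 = 54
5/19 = 0.26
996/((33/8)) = 2656/11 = 241.45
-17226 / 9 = -1914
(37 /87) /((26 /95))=3515 /2262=1.55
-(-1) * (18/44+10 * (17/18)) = 1951/198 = 9.85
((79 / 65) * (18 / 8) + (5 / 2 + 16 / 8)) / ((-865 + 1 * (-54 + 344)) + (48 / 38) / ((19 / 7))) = -679041 / 53925820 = -0.01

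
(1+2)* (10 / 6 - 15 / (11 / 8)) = -305 / 11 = -27.73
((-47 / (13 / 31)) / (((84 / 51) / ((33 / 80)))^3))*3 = -771737120451 / 146112512000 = -5.28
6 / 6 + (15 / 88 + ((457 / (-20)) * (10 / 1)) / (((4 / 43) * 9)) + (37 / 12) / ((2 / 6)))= -51977 / 198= -262.51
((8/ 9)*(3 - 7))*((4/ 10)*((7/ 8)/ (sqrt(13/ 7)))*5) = -56*sqrt(91)/ 117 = -4.57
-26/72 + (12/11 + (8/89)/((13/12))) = 0.81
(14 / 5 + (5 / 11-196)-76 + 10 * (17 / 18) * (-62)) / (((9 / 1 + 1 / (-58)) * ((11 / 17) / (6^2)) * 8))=-208479347 / 315205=-661.41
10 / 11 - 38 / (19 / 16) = -342 / 11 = -31.09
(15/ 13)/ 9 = 5/ 39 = 0.13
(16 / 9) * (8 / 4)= 32 / 9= 3.56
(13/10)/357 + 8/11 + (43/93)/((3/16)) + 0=11675299/3652110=3.20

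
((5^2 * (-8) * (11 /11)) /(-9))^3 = 8000000 /729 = 10973.94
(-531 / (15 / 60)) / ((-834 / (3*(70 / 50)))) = 7434 / 695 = 10.70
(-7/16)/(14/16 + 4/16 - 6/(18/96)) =7/494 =0.01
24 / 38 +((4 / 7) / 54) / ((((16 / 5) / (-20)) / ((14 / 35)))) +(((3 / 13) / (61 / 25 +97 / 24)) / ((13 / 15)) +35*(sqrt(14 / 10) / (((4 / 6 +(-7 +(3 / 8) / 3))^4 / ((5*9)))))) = 1525141693 / 2360152431 +104509440*sqrt(35) / 492884401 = 1.90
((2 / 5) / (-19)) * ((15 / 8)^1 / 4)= -3 / 304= -0.01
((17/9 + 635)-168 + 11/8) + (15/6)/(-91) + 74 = 3565837/6552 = 544.24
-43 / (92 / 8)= -86 / 23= -3.74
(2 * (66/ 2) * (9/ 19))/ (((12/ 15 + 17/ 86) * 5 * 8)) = 387/ 494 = 0.78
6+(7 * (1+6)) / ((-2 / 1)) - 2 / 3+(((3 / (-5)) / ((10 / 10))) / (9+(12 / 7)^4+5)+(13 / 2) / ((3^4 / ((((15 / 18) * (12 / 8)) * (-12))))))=-149656981 / 7337250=-20.40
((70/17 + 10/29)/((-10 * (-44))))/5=1/493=0.00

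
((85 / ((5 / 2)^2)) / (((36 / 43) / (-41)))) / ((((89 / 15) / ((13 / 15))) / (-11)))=4285853 / 4005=1070.13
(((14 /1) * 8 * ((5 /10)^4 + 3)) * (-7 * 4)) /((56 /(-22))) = 3773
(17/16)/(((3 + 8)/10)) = 85/88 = 0.97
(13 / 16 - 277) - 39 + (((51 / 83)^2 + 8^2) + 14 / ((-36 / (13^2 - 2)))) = -313233403 / 992016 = -315.75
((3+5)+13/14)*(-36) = -2250/7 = -321.43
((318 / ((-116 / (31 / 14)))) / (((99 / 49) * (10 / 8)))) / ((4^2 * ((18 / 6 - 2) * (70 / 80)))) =-1643 / 9570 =-0.17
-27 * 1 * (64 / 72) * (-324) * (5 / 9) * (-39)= -168480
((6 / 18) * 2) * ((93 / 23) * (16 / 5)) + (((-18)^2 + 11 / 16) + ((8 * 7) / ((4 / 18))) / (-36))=600417 / 1840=326.31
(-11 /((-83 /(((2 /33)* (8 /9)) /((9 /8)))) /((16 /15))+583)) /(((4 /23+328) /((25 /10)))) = 29440 /366061017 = 0.00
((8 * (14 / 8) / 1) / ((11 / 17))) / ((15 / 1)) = 238 / 165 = 1.44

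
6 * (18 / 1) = 108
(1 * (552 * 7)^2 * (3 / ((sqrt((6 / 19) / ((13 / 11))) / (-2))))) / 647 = -14930496 * sqrt(16302) / 7117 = -267853.74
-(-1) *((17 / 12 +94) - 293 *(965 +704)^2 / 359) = -9793621421 / 4308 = -2273356.88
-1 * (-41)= 41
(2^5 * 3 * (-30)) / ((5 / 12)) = -6912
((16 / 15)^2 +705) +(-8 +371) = 240556 / 225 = 1069.14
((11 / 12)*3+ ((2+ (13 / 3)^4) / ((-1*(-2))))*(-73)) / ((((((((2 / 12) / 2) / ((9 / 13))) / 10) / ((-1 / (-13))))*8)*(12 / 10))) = -104816675 / 12168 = -8614.13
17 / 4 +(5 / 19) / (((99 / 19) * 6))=5059 / 1188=4.26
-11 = -11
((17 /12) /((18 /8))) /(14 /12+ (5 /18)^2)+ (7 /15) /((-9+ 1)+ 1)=0.44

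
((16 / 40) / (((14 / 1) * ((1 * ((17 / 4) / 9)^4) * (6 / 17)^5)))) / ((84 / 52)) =15912 / 245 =64.95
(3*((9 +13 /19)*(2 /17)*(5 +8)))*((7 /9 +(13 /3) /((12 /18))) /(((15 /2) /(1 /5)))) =626704 /72675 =8.62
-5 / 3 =-1.67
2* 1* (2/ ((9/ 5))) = 2.22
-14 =-14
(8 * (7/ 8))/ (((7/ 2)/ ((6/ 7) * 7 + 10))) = 32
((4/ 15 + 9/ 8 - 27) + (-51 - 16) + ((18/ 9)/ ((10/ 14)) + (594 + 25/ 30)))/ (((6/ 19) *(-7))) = -383819/ 1680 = -228.46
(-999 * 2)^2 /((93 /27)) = 35928036 /31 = 1158968.90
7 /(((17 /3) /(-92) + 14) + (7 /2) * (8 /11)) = 21252 /50045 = 0.42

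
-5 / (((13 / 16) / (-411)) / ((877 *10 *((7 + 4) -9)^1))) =44362707.69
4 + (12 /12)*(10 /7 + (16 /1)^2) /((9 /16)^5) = 1891187324 /413343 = 4575.35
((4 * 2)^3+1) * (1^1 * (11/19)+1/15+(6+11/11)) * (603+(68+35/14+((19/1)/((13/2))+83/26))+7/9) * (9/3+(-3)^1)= 0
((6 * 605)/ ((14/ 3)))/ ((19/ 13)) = 70785/ 133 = 532.22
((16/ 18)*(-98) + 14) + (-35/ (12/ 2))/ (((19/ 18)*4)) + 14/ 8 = -12439/ 171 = -72.74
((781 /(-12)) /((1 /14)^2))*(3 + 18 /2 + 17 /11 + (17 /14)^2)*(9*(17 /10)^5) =-9793575826203 /400000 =-24483939.57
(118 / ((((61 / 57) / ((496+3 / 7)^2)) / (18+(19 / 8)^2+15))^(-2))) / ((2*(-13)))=-2159055417344 / 37666956635866620973828125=-0.00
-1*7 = -7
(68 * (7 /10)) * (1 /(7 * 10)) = 17 /25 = 0.68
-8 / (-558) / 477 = 4 / 133083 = 0.00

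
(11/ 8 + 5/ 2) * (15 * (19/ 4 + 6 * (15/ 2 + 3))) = 126015/ 32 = 3937.97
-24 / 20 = -6 / 5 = -1.20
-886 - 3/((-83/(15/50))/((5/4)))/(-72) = -4706433/5312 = -886.00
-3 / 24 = -1 / 8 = -0.12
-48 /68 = -12 /17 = -0.71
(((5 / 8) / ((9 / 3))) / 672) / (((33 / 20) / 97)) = 2425 / 133056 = 0.02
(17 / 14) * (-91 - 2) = -1581 / 14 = -112.93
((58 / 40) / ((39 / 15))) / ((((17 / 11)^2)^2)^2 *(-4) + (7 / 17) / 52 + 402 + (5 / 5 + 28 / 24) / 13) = 317036784999 / 154629273697399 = 0.00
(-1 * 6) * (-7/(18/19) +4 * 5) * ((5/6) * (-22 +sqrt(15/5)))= 12485/9 - 1135 * sqrt(3)/18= 1278.01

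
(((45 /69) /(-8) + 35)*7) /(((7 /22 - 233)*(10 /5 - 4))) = 494725 /941896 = 0.53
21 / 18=7 / 6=1.17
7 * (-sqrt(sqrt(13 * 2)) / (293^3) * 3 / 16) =-21 * 26^(1 / 4) / 402460112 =-0.00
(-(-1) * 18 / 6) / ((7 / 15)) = 45 / 7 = 6.43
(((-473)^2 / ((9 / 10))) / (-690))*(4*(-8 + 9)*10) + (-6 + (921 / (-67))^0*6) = -8949160 / 621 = -14410.89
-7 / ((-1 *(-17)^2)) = 0.02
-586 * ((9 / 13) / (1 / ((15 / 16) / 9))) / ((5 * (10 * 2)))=-879 / 2080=-0.42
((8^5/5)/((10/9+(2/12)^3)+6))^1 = 7077888/7685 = 921.00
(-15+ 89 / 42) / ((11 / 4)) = -1082 / 231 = -4.68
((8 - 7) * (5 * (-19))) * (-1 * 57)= 5415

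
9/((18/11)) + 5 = 21/2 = 10.50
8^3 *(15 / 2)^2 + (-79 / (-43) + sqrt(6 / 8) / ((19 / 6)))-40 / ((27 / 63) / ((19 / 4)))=3 *sqrt(3) / 19 + 3658247 / 129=28358.78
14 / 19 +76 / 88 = 669 / 418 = 1.60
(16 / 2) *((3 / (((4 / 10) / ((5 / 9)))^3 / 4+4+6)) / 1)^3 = 102996826171875 / 490310490779864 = 0.21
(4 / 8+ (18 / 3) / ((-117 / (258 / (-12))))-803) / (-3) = 62509 / 234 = 267.13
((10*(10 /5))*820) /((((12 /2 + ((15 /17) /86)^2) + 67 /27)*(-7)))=-946460203200 /3426365257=-276.23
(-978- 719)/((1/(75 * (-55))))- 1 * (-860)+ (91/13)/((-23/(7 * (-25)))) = 161023880/23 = 7001038.26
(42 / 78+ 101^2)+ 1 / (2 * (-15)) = 3978587 / 390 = 10201.51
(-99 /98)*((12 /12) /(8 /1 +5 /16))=-792 /6517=-0.12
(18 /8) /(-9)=-1 /4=-0.25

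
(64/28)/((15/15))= 16/7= 2.29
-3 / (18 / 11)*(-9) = 33 / 2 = 16.50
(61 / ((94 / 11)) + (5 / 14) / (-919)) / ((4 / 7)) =1079077 / 86386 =12.49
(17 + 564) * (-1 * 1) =-581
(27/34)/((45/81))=243/170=1.43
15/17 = 0.88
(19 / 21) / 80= 19 / 1680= 0.01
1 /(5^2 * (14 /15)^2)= 9 /196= 0.05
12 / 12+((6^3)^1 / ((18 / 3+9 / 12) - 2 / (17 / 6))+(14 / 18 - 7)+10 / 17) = 651955 / 20961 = 31.10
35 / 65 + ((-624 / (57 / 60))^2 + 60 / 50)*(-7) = -70866616471 / 23465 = -3020098.72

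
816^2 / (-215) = -3097.00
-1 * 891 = -891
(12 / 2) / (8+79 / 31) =62 / 109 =0.57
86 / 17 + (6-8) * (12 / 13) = 710 / 221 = 3.21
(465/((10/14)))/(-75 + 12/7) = -1519/171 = -8.88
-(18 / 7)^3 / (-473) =5832 / 162239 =0.04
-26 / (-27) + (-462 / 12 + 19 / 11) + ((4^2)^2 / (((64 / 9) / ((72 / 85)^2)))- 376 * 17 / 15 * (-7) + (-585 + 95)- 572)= 8201145221 / 4291650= 1910.95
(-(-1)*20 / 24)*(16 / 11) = 40 / 33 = 1.21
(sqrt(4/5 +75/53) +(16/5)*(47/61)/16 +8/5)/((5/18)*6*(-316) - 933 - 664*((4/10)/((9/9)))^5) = -1003125/838635259 - 1875*sqrt(155555)/728650307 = -0.00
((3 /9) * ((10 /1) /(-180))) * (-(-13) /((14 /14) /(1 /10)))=-13 /540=-0.02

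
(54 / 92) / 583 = 27 / 26818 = 0.00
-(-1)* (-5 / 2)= -5 / 2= -2.50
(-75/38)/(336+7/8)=-60/10241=-0.01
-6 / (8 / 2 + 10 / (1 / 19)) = -3 / 97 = -0.03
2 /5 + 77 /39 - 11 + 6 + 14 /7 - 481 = -93917 /195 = -481.63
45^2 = 2025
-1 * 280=-280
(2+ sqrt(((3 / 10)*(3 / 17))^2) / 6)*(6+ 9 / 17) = 75813 / 5780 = 13.12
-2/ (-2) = 1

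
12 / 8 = 3 / 2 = 1.50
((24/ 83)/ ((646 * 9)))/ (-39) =-4/ 3136653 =-0.00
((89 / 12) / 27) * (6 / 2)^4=89 / 4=22.25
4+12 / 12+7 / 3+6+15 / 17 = 725 / 51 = 14.22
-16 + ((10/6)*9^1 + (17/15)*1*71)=1192/15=79.47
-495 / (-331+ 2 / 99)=49005 / 32767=1.50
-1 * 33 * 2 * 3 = -198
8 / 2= 4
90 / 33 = 30 / 11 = 2.73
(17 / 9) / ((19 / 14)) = 238 / 171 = 1.39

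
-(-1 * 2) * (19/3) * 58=2204/3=734.67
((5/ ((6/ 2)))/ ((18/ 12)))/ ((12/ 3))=5/ 18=0.28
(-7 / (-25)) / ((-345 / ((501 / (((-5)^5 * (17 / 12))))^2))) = -84336336 / 8114013671875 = -0.00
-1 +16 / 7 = 1.29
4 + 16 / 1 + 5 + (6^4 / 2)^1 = 673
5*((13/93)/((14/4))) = 130/651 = 0.20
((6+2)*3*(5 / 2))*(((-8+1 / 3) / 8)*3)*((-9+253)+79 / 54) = -1524325 / 36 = -42342.36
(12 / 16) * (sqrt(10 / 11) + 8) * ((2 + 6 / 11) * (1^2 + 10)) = 21 * sqrt(110) / 11 + 168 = 188.02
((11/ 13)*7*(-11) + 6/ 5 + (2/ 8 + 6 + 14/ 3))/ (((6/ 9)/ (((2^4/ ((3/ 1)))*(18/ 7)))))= -1091.05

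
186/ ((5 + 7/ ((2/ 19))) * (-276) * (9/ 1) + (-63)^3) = -62/ 142551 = -0.00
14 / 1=14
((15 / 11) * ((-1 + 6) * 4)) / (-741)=-100 / 2717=-0.04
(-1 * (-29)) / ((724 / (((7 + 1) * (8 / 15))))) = 464 / 2715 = 0.17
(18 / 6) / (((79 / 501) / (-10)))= -15030 / 79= -190.25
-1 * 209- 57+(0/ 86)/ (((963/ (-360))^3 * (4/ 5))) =-266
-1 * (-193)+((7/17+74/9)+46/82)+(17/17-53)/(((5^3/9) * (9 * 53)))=8402618429/41558625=202.19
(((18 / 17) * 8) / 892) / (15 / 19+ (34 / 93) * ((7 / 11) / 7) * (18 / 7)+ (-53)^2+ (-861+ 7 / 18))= 29388744 / 6032577815911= 0.00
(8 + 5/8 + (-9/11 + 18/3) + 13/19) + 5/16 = 49503/3344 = 14.80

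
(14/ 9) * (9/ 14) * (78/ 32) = 39/ 16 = 2.44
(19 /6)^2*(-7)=-2527 /36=-70.19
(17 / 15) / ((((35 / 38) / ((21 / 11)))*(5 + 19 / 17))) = 5491 / 14300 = 0.38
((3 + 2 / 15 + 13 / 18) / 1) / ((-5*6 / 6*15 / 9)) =-347 / 750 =-0.46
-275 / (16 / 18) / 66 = -75 / 16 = -4.69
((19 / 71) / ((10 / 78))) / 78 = 19 / 710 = 0.03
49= 49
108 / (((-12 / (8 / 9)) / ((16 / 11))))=-128 / 11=-11.64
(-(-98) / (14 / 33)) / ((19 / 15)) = 3465 / 19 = 182.37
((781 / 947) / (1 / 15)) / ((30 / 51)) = 39831 / 1894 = 21.03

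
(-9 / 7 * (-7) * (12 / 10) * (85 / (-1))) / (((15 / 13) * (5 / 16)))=-63648 / 25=-2545.92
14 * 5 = 70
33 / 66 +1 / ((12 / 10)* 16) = 53 / 96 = 0.55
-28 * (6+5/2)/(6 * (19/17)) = -2023/57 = -35.49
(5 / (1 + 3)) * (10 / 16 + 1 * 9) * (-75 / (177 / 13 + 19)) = -375375 / 13568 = -27.67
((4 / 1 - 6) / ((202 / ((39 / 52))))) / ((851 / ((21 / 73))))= -63 / 25097692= -0.00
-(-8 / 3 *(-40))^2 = -102400 / 9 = -11377.78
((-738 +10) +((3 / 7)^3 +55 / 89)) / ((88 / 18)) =-49955373 / 335797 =-148.77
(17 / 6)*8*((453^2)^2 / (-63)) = -106056662604 / 7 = -15150951800.57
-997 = -997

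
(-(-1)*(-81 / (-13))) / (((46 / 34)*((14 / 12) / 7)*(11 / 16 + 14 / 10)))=660960 / 49933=13.24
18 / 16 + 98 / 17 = 937 / 136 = 6.89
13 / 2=6.50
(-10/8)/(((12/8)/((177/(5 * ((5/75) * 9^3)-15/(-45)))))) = -177/292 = -0.61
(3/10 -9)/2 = -87/20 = -4.35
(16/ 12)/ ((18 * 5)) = 2/ 135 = 0.01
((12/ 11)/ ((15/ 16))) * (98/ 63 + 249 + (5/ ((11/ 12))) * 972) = 7035968/ 1089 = 6460.94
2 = 2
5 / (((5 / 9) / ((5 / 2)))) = 45 / 2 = 22.50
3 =3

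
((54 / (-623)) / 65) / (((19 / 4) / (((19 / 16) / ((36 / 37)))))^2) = -1369 / 15550080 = -0.00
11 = 11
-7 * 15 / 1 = -105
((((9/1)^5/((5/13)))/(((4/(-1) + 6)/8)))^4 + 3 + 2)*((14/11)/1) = 181016805542288261447502.20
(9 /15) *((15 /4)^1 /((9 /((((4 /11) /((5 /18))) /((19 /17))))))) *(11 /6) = 51 /95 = 0.54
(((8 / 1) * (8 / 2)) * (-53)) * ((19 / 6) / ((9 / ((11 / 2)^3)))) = -2680634 / 27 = -99282.74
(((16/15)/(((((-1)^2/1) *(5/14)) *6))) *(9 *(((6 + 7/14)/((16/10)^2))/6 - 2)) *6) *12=-25431/50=-508.62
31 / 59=0.53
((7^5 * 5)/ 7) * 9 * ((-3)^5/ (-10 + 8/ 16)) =52509870/ 19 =2763677.37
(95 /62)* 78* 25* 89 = 8243625 /31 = 265923.39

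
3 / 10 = 0.30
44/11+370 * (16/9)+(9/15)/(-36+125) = 2650447/4005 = 661.78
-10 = -10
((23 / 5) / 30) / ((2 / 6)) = 23 / 50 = 0.46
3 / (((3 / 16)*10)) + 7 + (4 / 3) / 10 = 131 / 15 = 8.73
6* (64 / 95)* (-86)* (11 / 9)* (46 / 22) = -253184 / 285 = -888.36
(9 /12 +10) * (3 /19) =129 /76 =1.70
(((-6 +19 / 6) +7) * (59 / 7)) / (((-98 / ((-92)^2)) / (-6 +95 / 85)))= 259051300 / 17493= 14808.85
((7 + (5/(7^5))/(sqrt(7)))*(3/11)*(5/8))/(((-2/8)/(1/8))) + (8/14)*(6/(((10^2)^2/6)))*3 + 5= 3395377/770000 - 75*sqrt(7)/20706224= 4.41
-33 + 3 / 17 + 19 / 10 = -5257 / 170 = -30.92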